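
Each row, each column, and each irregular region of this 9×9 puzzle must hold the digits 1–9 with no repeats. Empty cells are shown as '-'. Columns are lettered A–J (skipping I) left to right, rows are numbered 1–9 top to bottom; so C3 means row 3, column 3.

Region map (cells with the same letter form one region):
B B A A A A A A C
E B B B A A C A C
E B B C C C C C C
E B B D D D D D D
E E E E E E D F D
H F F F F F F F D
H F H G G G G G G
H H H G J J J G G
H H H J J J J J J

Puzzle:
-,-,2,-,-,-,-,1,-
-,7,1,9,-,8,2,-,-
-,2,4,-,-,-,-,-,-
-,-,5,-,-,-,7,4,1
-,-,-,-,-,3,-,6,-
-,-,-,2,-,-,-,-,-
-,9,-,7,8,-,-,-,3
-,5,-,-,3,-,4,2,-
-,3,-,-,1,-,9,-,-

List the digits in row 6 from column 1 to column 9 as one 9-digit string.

C7 = 6: row 7 has {3,7,8,9}; col 3 has {1,2,4,5}; region has {3,5} → only 6 remains.
H7 = 5: row 7 has {3,6,7,8,9}; col 8 has {1,2,4,6}; region has {2,3,7,8} → only 5 remains.
H2 = 3: row 2 has {1,2,7,8,9}; col 8 has {1,2,4,5,6}; region has {1,2,8} → only 3 remains.
G7 = 1: row 7 has {3,5,6,7,8,9}; col 7 has {2,4,7,9}; region has {2,3,5,7,8} → only 1 remains.
D8 = 6: row 8 has {2,3,4,5}; col 4 has {2,7,9}; region has {1,2,3,5,7,8} → only 6 remains.
F8 = 7: row 8 has {2,3,4,5,6}; col 6 has {3,8}; region has {1,3,4,9} → only 7 remains.
J8 = 9: row 8 has {2,3,4,5,6,7}; col 9 has {1,3}; region has {1,2,3,5,6,7,8} → only 9 remains.
H9 = 8: row 9 has {1,3,9}; col 8 has {1,2,3,4,5,6}; region has {1,3,4,7,9} → only 8 remains.
H6 = 7: row 6 has {2}; col 8 has {1,2,3,4,5,6,8}; region has {2,6,9} → only 7 remains.
F7 = 4: row 7 has {1,3,5,6,7,8,9}; col 6 has {3,7,8}; region has {1,2,3,5,6,7,8,9} → only 4 remains.
C8 = 8: row 8 has {2,3,4,5,6,7,9}; col 3 has {1,2,4,5,6}; region has {3,5,6} → only 8 remains.
C9 = 7: row 9 has {1,3,8,9}; col 3 has {1,2,4,5,6,8}; region has {3,5,6,8} → only 7 remains.
D9 = 5: row 9 has {1,3,7,8,9}; col 4 has {2,6,7,9}; region has {1,3,4,7,8,9} → only 5 remains.
D1 = 4: row 1 has {1,2}; col 4 has {2,5,6,7,9}; region has {1,2,3,8} → only 4 remains.
H3 = 9: row 3 has {2,4}; col 8 has {1,2,3,4,5,6,7,8}; region has {2} → only 9 remains.
C5 = 9: row 5 has {3,6}; col 3 has {1,2,4,5,6,7,8}; region has {3} → only 9 remains.
C6 = 3: row 6 has {2,7}; col 3 has {1,2,4,5,6,7,8,9}; region has {2,6,7,9} → only 3 remains.
A7 = 2: row 7 has {1,3,4,5,6,7,8,9}; col 1 has {}; region has {3,5,6,7,8} → only 2 remains.
A8 = 1: row 8 has {2,3,4,5,6,7,8,9}; col 1 has {2}; region has {2,3,5,6,7,8} → only 1 remains.
A9 = 4: row 9 has {1,3,5,7,8,9}; col 1 has {1,2}; region has {1,2,3,5,6,7,8} → only 4 remains.
A6 = 9: row 6 has {2,3,7}; col 1 has {1,2,4}; region has {1,2,3,4,5,6,7,8} → only 9 remains.
A1 = 3: in row 1, 3 can only go here (every other open cell in that row sees a 3).
J2 = 4: in row 2, 4 can only go here (every other open cell in that row sees a 4).
D4 = 3: in row 4, 3 can only go here (every other open cell in that row sees a 3).
G3 = 3: in row 3, 3 can only go here (every other open cell in that row sees a 3).
J6 = 6: in row 6, 6 can only go here (every other open cell in that row sees a 6).
J9 = 2: row 9 has {1,3,4,5,7,8,9}; col 9 has {1,3,4,6,9}; region has {1,3,4,5,7,8,9} → only 2 remains.
F9 = 6: row 9 has {1,2,3,4,5,7,8,9}; col 6 has {3,4,7,8}; region has {1,2,3,4,5,7,8,9} → only 6 remains.
E5 = 2: in row 5, 2 can only go here (every other open cell in that row sees a 2).
E4 = 9: row 4 has {1,3,4,5,7}; col 5 has {1,2,3,8}; region has {1,3,4,6,7} → only 9 remains.
F4 = 2: row 4 has {1,3,4,5,7,9}; col 6 has {3,4,6,7,8}; region has {1,3,4,6,7,9} → only 2 remains.
F1 = 9: in row 1, 9 can only go here (every other open cell in that row sees a 9).
B5 = 4: in row 5, 4 can only go here (every other open cell in that row sees a 4).
A5 = 7: in row 5, 7 can only go here (every other open cell in that row sees a 7).
D5 = 1: in row 5, 1 can only go here (every other open cell in that row sees a 1).
D3 = 8: row 3 has {2,3,4,9}; col 4 has {1,2,3,4,5,6,7,9}; region has {2,3,4,9} → only 8 remains.
B1 = 8: in row 1, 8 can only go here (every other open cell in that row sees an 8).
B4 = 6: row 4 has {1,2,3,4,5,7,9}; col 2 has {2,3,4,5,7,8,9}; region has {1,2,3,4,5,7,8,9} → only 6 remains.
B6 = 1: row 6 has {2,3,6,7,9}; col 2 has {2,3,4,5,6,7,8,9}; region has {2,3,6,7,9} → only 1 remains.
F6 = 5: row 6 has {1,2,3,6,7,9}; col 6 has {2,3,4,6,7,8,9}; region has {1,2,3,6,7,9} → only 5 remains.
G6 = 8: row 6 has {1,2,3,5,6,7,9}; col 7 has {1,2,3,4,7,9}; region has {1,2,3,5,6,7,9} → only 8 remains.
F3 = 1: row 3 has {2,3,4,8,9}; col 6 has {2,3,4,5,6,7,8,9}; region has {2,3,4,8,9} → only 1 remains.
A4 = 8: row 4 has {1,2,3,4,5,6,7,9}; col 1 has {1,2,3,4,7,9}; region has {1,2,3,4,7,9} → only 8 remains.
G5 = 5: row 5 has {1,2,3,4,6,7,9}; col 7 has {1,2,3,4,7,8,9}; region has {1,2,3,4,6,7,9} → only 5 remains.
J5 = 8: row 5 has {1,2,3,4,5,6,7,9}; col 9 has {1,2,3,4,6,9}; region has {1,2,3,4,5,6,7,9} → only 8 remains.
E6 = 4: row 6 has {1,2,3,5,6,7,8,9}; col 5 has {1,2,3,8,9}; region has {1,2,3,5,6,7,8,9} → only 4 remains.

913245876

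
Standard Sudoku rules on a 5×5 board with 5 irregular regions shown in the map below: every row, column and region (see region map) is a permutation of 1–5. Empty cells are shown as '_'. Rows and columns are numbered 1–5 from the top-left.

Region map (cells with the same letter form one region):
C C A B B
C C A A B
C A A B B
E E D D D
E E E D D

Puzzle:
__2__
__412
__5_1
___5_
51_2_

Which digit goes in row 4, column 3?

row 2, column 1 = 3: row 2 has {1,2,4}; col 1 has {5}; region has {} → only 3 remains.
row 2, column 2 = 5: row 2 has {1,2,3,4}; col 2 has {1}; region has {3} → only 5 remains.
row 3, column 2 = 3: row 3 has {1,5}; col 2 has {1,5}; region has {1,2,4,5} → only 3 remains.
row 3, column 4 = 4: row 3 has {1,3,5}; col 4 has {1,2,5}; region has {1,2} → only 4 remains.
row 5, column 3 = 3: row 5 has {1,2,5}; col 3 has {2,4,5}; region has {1,5} → only 3 remains.
row 5, column 5 = 4: row 5 has {1,2,3,5}; col 5 has {1,2}; region has {2,5} → only 4 remains.
row 1, column 2 = 4: row 1 has {2}; col 2 has {1,3,5}; region has {3,5} → only 4 remains.
row 1, column 4 = 3: row 1 has {2,4}; col 4 has {1,2,4,5}; region has {1,2,4} → only 3 remains.
row 1, column 5 = 5: row 1 has {2,3,4}; col 5 has {1,2,4}; region has {1,2,3,4} → only 5 remains.
row 3, column 1 = 2: row 3 has {1,3,4,5}; col 1 has {3,5}; region has {3,4,5} → only 2 remains.
row 4, column 1 = 4: row 4 has {5}; col 1 has {2,3,5}; region has {1,3,5} → only 4 remains.
row 4, column 2 = 2: row 4 has {4,5}; col 2 has {1,3,4,5}; region has {1,3,4,5} → only 2 remains.
row 4, column 3 = 1: row 4 has {2,4,5}; col 3 has {2,3,4,5}; region has {2,4,5} → only 1 remains.

1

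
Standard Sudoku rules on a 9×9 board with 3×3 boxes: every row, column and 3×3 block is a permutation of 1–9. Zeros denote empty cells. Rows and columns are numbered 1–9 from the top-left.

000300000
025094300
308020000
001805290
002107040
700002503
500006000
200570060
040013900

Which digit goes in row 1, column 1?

4

row 3, column 6 = 1 (sole candidate).
row 9, column 4 = 2 (sole candidate).
row 1, column 6 = 8 (sole candidate).
row 8, column 6 = 9 (sole candidate).
row 7, column 4 = 4 (sole candidate).
row 7, column 5 = 8 (sole candidate).
row 8, column 3 = 3 (sole candidate).
row 4, column 9 = 7 (hidden single in row 4).
row 5, column 2 = 5 (hidden single in row 5).
row 5, column 1 = 9 (hidden single in row 5).
row 5, column 5 = 3 (hidden single in row 5).
row 4, column 2 = 3 (hidden single in row 4).
row 6, column 8 = 1 (hidden single in row 6).
row 6, column 4 = 9 (hidden single in row 6).
row 6, column 2 = 8 (hidden single in row 6).
row 8, column 2 = 1 (sole candidate).
row 7, column 8 = 3 (hidden single in row 7).
row 7, column 9 = 2 (hidden single in row 7).
row 1, column 8 = 2 (hidden single in row 1).
row 7, column 7 = 1 (hidden single in row 7).
row 9, column 1 = 8 (hidden single in column 1).
row 9, column 9 = 5 (sole candidate).
row 9, column 8 = 7 (sole candidate).
row 2, column 8 = 8 (sole candidate).
row 3, column 8 = 5 (sole candidate).
row 9, column 3 = 6 (sole candidate).
row 6, column 3 = 4 (sole candidate).
row 6, column 5 = 6 (sole candidate).
row 1, column 5 = 5 (sole candidate).
row 4, column 1 = 6 (sole candidate).
row 4, column 5 = 4 (sole candidate).
row 2, column 1 = 1 (sole candidate).
row 2, column 9 = 6 (sole candidate).
row 5, column 9 = 8 (sole candidate).
row 8, column 9 = 4 (sole candidate).
row 1, column 1 = 4: row 1 has {2,3,5,8}; col 1 has {1,2,3,5,6,7,8,9}; box has {1,2,3,5,8} → only 4 remains.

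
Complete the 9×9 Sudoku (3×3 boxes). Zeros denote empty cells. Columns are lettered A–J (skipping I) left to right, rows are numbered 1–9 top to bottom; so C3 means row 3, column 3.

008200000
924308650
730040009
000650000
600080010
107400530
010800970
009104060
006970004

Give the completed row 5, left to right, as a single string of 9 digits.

A1 = 5: row 1 has {2,8}; col 1 has {1,6,7,9}; box has {2,3,4,7,8,9} → only 5 remains.
B1 = 6: row 1 has {2,5,8}; col 2 has {1,2,3}; box has {2,3,4,5,7,8,9} → only 6 remains.
H1 = 4: row 1 has {2,5,6,8}; col 8 has {1,3,5,6,7}; box has {5,6,9} → only 4 remains.
E2 = 1: row 2 has {2,3,4,5,6,8,9}; col 5 has {4,5,7,8}; box has {2,3,4,8} → only 1 remains.
J2 = 7: row 2 has {1,2,3,4,5,6,8,9}; col 9 has {4,9}; box has {4,5,6,9} → only 7 remains.
C3 = 1: row 3 has {3,4,7,9}; col 3 has {4,6,7,8,9}; box has {2,3,4,5,6,7,8,9} → only 1 remains.
D3 = 5: row 3 has {1,3,4,7,9}; col 4 has {1,2,3,4,6,8,9}; box has {1,2,3,4,8} → only 5 remains.
F3 = 6: row 3 has {1,3,4,5,7,9}; col 6 has {4,8}; box has {1,2,3,4,5,8} → only 6 remains.
D5 = 7: row 5 has {1,6,8}; col 4 has {1,2,3,4,5,6,8,9}; box has {4,5,6,8} → only 7 remains.
J5 = 2: row 5 has {1,6,7,8}; col 9 has {4,7,9}; box has {1,3,5} → only 2 remains.
E1 = 9: row 1 has {2,4,5,6,8}; col 5 has {1,4,5,7,8}; box has {1,2,3,4,5,6,8} → only 9 remains.
F1 = 7: row 1 has {2,4,5,6,8,9}; col 6 has {4,6,8}; box has {1,2,3,4,5,6,8,9} → only 7 remains.
J4 = 8: row 4 has {5,6}; col 9 has {2,4,7,9}; box has {1,2,3,5} → only 8 remains.
G5 = 4: row 5 has {1,2,6,7,8}; col 7 has {5,6,9}; box has {1,2,3,5,8} → only 4 remains.
E6 = 2: row 6 has {1,3,4,5,7}; col 5 has {1,4,5,7,8,9}; box has {4,5,6,7,8} → only 2 remains.
F6 = 9: row 6 has {1,2,3,4,5,7}; col 6 has {4,6,7,8}; box has {2,4,5,6,7,8} → only 9 remains.
J6 = 6: row 6 has {1,2,3,4,5,7,9}; col 9 has {2,4,7,8,9}; box has {1,2,3,4,5,8} → only 6 remains.
E8 = 3: row 8 has {1,4,6,9}; col 5 has {1,2,4,5,7,8,9}; box has {1,4,7,8,9} → only 3 remains.
J8 = 5: row 8 has {1,3,4,6,9}; col 9 has {2,4,6,7,8,9}; box has {4,6,7,9} → only 5 remains.
G4 = 7: row 4 has {5,6,8}; col 7 has {4,5,6,9}; box has {1,2,3,4,5,6,8} → only 7 remains.
H4 = 9: row 4 has {5,6,7,8}; col 8 has {1,3,4,5,6,7}; box has {1,2,3,4,5,6,7,8} → only 9 remains.
F5 = 3: row 5 has {1,2,4,6,7,8}; col 6 has {4,6,7,8,9}; box has {2,4,5,6,7,8,9} → only 3 remains.
B6 = 8: row 6 has {1,2,3,4,5,6,7,9}; col 2 has {1,2,3,6}; box has {1,6,7} → only 8 remains.
E7 = 6: row 7 has {1,7,8,9}; col 5 has {1,2,3,4,5,7,8,9}; box has {1,3,4,7,8,9} → only 6 remains.
J7 = 3: row 7 has {1,6,7,8,9}; col 9 has {2,4,5,6,7,8,9}; box has {4,5,6,7,9} → only 3 remains.
B8 = 7: row 8 has {1,3,4,5,6,9}; col 2 has {1,2,3,6,8}; box has {1,6,9} → only 7 remains.
B9 = 5: row 9 has {4,6,7,9}; col 2 has {1,2,3,6,7,8}; box has {1,6,7,9} → only 5 remains.
F9 = 2: row 9 has {4,5,6,7,9}; col 6 has {3,4,6,7,8,9}; box has {1,3,4,6,7,8,9} → only 2 remains.
H9 = 8: row 9 has {2,4,5,6,7,9}; col 8 has {1,3,4,5,6,7,9}; box has {3,4,5,6,7,9} → only 8 remains.
J1 = 1: row 1 has {2,4,5,6,7,8,9}; col 9 has {2,3,4,5,6,7,8,9}; box has {4,5,6,7,9} → only 1 remains.
H3 = 2: row 3 has {1,3,4,5,6,7,9}; col 8 has {1,3,4,5,6,7,8,9}; box has {1,4,5,6,7,9} → only 2 remains.
B4 = 4: row 4 has {5,6,7,8,9}; col 2 has {1,2,3,5,6,7,8}; box has {1,6,7,8} → only 4 remains.
F4 = 1: row 4 has {4,5,6,7,8,9}; col 6 has {2,3,4,6,7,8,9}; box has {2,3,4,5,6,7,8,9} → only 1 remains.
B5 = 9: row 5 has {1,2,3,4,6,7,8}; col 2 has {1,2,3,4,5,6,7,8}; box has {1,4,6,7,8} → only 9 remains.
C5 = 5: row 5 has {1,2,3,4,6,7,8,9}; col 3 has {1,4,6,7,8,9}; box has {1,4,6,7,8,9} → only 5 remains.

695783412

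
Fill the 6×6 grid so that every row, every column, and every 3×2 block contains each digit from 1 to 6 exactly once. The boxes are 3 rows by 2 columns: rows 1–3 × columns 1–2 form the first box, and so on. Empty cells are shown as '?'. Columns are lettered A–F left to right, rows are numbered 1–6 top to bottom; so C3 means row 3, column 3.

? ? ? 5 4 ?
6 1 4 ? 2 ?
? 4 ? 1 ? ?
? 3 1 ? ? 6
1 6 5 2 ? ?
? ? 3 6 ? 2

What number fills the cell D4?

4

B1 = 2: row 1 has {4,5}; col 2 has {1,3,4,6}; box has {1,4,6} → only 2 remains.
C1 = 6: row 1 has {2,4,5}; col 3 has {1,3,4,5}; box has {1,4,5} → only 6 remains.
D2 = 3: row 2 has {1,2,4,6}; col 4 has {1,2,5,6}; box has {1,4,5,6} → only 3 remains.
F2 = 5: row 2 has {1,2,3,4,6}; col 6 has {2,6}; box has {2,4} → only 5 remains.
C3 = 2: row 3 has {1,4}; col 3 has {1,3,4,5,6}; box has {1,3,4,5,6} → only 2 remains.
F3 = 3: row 3 has {1,2,4}; col 6 has {2,5,6}; box has {2,4,5} → only 3 remains.
D4 = 4: row 4 has {1,3,6}; col 4 has {1,2,3,5,6}; box has {1,2,3,5,6} → only 4 remains.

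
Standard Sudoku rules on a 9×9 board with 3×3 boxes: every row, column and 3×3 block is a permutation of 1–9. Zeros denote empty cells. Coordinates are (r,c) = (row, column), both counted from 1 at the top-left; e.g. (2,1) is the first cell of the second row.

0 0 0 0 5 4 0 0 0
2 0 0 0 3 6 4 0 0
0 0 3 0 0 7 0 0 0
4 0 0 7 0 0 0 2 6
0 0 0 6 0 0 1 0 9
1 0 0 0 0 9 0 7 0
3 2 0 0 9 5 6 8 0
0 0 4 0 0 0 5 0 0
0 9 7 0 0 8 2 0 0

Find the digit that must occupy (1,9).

2

(7,3) = 1: row 7 has {2,3,5,6,8,9}; col 3 has {3,4,7}; box has {2,3,4,7,9} → only 1 remains.
(7,4) = 4: row 7 has {1,2,3,5,6,8,9}; col 4 has {6,7}; box has {5,8,9} → only 4 remains.
(7,9) = 7: row 7 has {1,2,3,4,5,6,8,9}; col 9 has {6,9}; box has {2,5,6,8} → only 7 remains.
(2,2) = 7: in row 2, 7 can only go here (every other open cell in that row sees a 7).
(1,7) = 7: in row 1, 7 can only go here (every other open cell in that row sees a 7).
(3,2) = 4: in row 3, 4 can only go here (every other open cell in that row sees a 4).
(4,3) = 9: in row 4, 9 can only go here (every other open cell in that row sees a 9).
(4,2) = 5: in row 4, 5 can only go here (every other open cell in that row sees a 5).
(5,8) = 5: in row 5, 5 can only go here (every other open cell in that row sees a 5).
(5,1) = 7: in row 5, 7 can only go here (every other open cell in that row sees a 7).
(5,5) = 4: in row 5, 4 can only go here (every other open cell in that row sees a 4).
(6,9) = 4: in row 6, 4 can only go here (every other open cell in that row sees a 4).
(6,4) = 5: in row 6, 5 can only go here (every other open cell in that row sees a 5).
(8,5) = 7: in row 8, 7 can only go here (every other open cell in that row sees a 7).
(8,8) = 9: in row 8, 9 can only go here (every other open cell in that row sees a 9).
(2,8) = 1: row 2 has {2,3,4,6,7}; col 8 has {2,5,7,8,9}; box has {4,7} → only 1 remains.
(3,8) = 6: row 3 has {3,4,7}; col 8 has {1,2,5,7,8,9}; box has {1,4,7} → only 6 remains.
(1,8) = 3: row 1 has {4,5,7}; col 8 has {1,2,5,6,7,8,9}; box has {1,4,6,7} → only 3 remains.
(9,8) = 4: row 9 has {2,7,8,9}; col 8 has {1,2,3,5,6,7,8,9}; box has {2,5,6,7,8,9} → only 4 remains.
(2,4) = 9: in row 2, 9 can only go here (every other open cell in that row sees a 9).
(1,1) = 9: in row 1, 9 can only go here (every other open cell in that row sees a 9).
(3,7) = 9: in row 3, 9 can only go here (every other open cell in that row sees a 9).
(9,1) = 5: in row 9, 5 can only go here (every other open cell in that row sees a 5).
(3,1) = 8: row 3 has {3,4,6,7,9}; col 1 has {1,2,3,4,5,7,9}; box has {2,3,4,7,9} → only 8 remains.
(8,1) = 6: row 8 has {4,5,7,9}; col 1 has {1,2,3,4,5,7,8,9}; box has {1,2,3,4,5,7,9} → only 6 remains.
(8,2) = 8: row 8 has {4,5,6,7,9}; col 2 has {2,4,5,7,9}; box has {1,2,3,4,5,6,7,9} → only 8 remains.
(1,3) = 6: row 1 has {3,4,5,7,9}; col 3 has {1,3,4,7,9}; box has {2,3,4,7,8,9} → only 6 remains.
(2,3) = 5: row 2 has {1,2,3,4,6,7,9}; col 3 has {1,3,4,6,7,9}; box has {2,3,4,6,7,8,9} → only 5 remains.
(2,9) = 8: row 2 has {1,2,3,4,5,6,7,9}; col 9 has {4,6,7,9}; box has {1,3,4,6,7,9} → only 8 remains.
(5,2) = 3: row 5 has {1,4,5,6,7,9}; col 2 has {2,4,5,7,8,9}; box has {1,4,5,7,9} → only 3 remains.
(5,6) = 2: row 5 has {1,3,4,5,6,7,9}; col 6 has {4,5,6,7,8,9}; box has {4,5,6,7,9} → only 2 remains.
(6,2) = 6: row 6 has {1,4,5,7,9}; col 2 has {2,3,4,5,7,8,9}; box has {1,3,4,5,7,9} → only 6 remains.
(6,5) = 8: row 6 has {1,4,5,6,7,9}; col 5 has {3,4,5,7,9}; box has {2,4,5,6,7,9} → only 8 remains.
(6,7) = 3: row 6 has {1,4,5,6,7,8,9}; col 7 has {1,2,4,5,6,7,9}; box has {1,2,4,5,6,7,9} → only 3 remains.
(1,2) = 1: row 1 has {3,4,5,6,7,9}; col 2 has {2,3,4,5,6,7,8,9}; box has {2,3,4,5,6,7,8,9} → only 1 remains.
(1,9) = 2: row 1 has {1,3,4,5,6,7,9}; col 9 has {4,6,7,8,9}; box has {1,3,4,6,7,8,9} → only 2 remains.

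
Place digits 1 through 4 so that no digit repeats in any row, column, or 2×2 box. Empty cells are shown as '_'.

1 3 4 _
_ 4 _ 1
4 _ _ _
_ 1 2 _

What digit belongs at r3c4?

r1c4 = 2: row 1 has {1,3,4}; col 4 has {1}; box has {1,4} → only 2 remains.
r2c1 = 2: row 2 has {1,4}; col 1 has {1,4}; box has {1,3,4} → only 2 remains.
r2c3 = 3: row 2 has {1,2,4}; col 3 has {2,4}; box has {1,2,4} → only 3 remains.
r3c2 = 2: row 3 has {4}; col 2 has {1,3,4}; box has {1,4} → only 2 remains.
r3c3 = 1: row 3 has {2,4}; col 3 has {2,3,4}; box has {2} → only 1 remains.
r3c4 = 3: row 3 has {1,2,4}; col 4 has {1,2}; box has {1,2} → only 3 remains.

3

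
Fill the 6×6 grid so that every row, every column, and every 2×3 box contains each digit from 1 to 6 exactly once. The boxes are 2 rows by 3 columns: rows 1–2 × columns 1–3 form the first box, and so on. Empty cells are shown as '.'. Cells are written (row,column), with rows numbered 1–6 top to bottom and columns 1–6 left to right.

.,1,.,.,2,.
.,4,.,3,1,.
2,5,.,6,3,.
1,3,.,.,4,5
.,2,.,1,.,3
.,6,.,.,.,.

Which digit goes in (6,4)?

4

(2,6) = 6: row 2 has {1,3,4}; col 6 has {3,5}; box has {1,2,3} → only 6 remains.
(3,3) = 4: row 3 has {2,3,5,6}; col 3 has {}; box has {1,2,3,5} → only 4 remains.
(3,6) = 1: row 3 has {2,3,4,5,6}; col 6 has {3,5,6}; box has {3,4,5,6} → only 1 remains.
(4,3) = 6: row 4 has {1,3,4,5}; col 3 has {4}; box has {1,2,3,4,5} → only 6 remains.
(4,4) = 2: row 4 has {1,3,4,5,6}; col 4 has {1,3,6}; box has {1,3,4,5,6} → only 2 remains.
(5,3) = 5: row 5 has {1,2,3}; col 3 has {4,6}; box has {2,6} → only 5 remains.
(5,5) = 6: row 5 has {1,2,3,5}; col 5 has {1,2,3,4}; box has {1,3} → only 6 remains.
(6,5) = 5: row 6 has {6}; col 5 has {1,2,3,4,6}; box has {1,3,6} → only 5 remains.
(1,3) = 3: row 1 has {1,2}; col 3 has {4,5,6}; box has {1,4} → only 3 remains.
(1,6) = 4: row 1 has {1,2,3}; col 6 has {1,3,5,6}; box has {1,2,3,6} → only 4 remains.
(2,1) = 5: row 2 has {1,3,4,6}; col 1 has {1,2}; box has {1,3,4} → only 5 remains.
(2,3) = 2: row 2 has {1,3,4,5,6}; col 3 has {3,4,5,6}; box has {1,3,4,5} → only 2 remains.
(5,1) = 4: row 5 has {1,2,3,5,6}; col 1 has {1,2,5}; box has {2,5,6} → only 4 remains.
(6,1) = 3: row 6 has {5,6}; col 1 has {1,2,4,5}; box has {2,4,5,6} → only 3 remains.
(6,3) = 1: row 6 has {3,5,6}; col 3 has {2,3,4,5,6}; box has {2,3,4,5,6} → only 1 remains.
(6,4) = 4: row 6 has {1,3,5,6}; col 4 has {1,2,3,6}; box has {1,3,5,6} → only 4 remains.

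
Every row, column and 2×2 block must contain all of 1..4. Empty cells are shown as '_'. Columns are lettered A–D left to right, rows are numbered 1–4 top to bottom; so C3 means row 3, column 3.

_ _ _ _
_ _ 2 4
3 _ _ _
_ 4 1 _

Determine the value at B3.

C1 = 3: row 1 has {}; col 3 has {1,2}; box has {2,4} → only 3 remains.
D1 = 1: row 1 has {3}; col 4 has {4}; box has {2,3,4} → only 1 remains.
A2 = 1: row 2 has {2,4}; col 1 has {3}; box has {} → only 1 remains.
B2 = 3: row 2 has {1,2,4}; col 2 has {4}; box has {1} → only 3 remains.
C3 = 4: row 3 has {3}; col 3 has {1,2,3}; box has {1} → only 4 remains.
D3 = 2: row 3 has {3,4}; col 4 has {1,4}; box has {1,4} → only 2 remains.
A4 = 2: row 4 has {1,4}; col 1 has {1,3}; box has {3,4} → only 2 remains.
D4 = 3: row 4 has {1,2,4}; col 4 has {1,2,4}; box has {1,2,4} → only 3 remains.
A1 = 4: row 1 has {1,3}; col 1 has {1,2,3}; box has {1,3} → only 4 remains.
B1 = 2: row 1 has {1,3,4}; col 2 has {3,4}; box has {1,3,4} → only 2 remains.
B3 = 1: row 3 has {2,3,4}; col 2 has {2,3,4}; box has {2,3,4} → only 1 remains.

1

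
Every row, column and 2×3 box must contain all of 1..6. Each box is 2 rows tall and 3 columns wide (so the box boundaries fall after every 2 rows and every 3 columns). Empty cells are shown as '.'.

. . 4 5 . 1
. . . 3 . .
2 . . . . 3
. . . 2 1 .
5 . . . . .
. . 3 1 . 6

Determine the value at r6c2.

r5c4 = 4: row 5 has {5}; col 4 has {1,2,3,5}; box has {1,6} → only 4 remains.
r5c6 = 2: row 5 has {4,5}; col 6 has {1,3,6}; box has {1,4,6} → only 2 remains.
r6c1 = 4: row 6 has {1,3,6}; col 1 has {2,5}; box has {3,5} → only 4 remains.
r6c2 = 2: row 6 has {1,3,4,6}; col 2 has {}; box has {3,4,5} → only 2 remains.

2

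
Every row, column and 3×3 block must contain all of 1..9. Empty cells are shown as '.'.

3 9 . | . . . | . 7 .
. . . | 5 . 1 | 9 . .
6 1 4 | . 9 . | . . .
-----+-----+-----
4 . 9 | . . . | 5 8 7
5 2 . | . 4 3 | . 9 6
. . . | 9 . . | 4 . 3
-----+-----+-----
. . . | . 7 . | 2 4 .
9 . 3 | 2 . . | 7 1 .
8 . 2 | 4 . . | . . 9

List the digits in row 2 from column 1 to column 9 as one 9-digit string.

R5C7 = 1 (sole candidate).
R6C8 = 2 (sole candidate).
R7C1 = 1 (sole candidate).
R6C1 = 7 (sole candidate).
R2C1 = 2: row 2 has {1,5,9}; col 1 has {1,3,4,5,6,7,8,9}; box has {1,3,4,6,9} → only 2 remains.
R5C3 = 8 (sole candidate).
R5C4 = 7 (sole candidate).
R6C2 = 6 (sole candidate).
R6C3 = 1 (sole candidate).
R7C2 = 5 (sole candidate).
R7C3 = 6 (sole candidate).
R7C9 = 8 (sole candidate).
R8C2 = 4 (sole candidate).
R8C9 = 5 (sole candidate).
R9C2 = 7 (sole candidate).
R1C3 = 5 (sole candidate).
R2C2 = 8: row 2 has {1,2,5,9}; col 2 has {1,2,4,5,6,7,9}; box has {1,2,3,4,5,6,9} → only 8 remains.
R2C3 = 7: row 2 has {1,2,5,8,9}; col 3 has {1,2,3,4,5,6,8,9}; box has {1,2,3,4,5,6,8,9} → only 7 remains.
R2C9 = 4: row 2 has {1,2,5,7,8,9}; col 9 has {3,5,6,7,8,9}; box has {7,9} → only 4 remains.
R3C9 = 2 (sole candidate).
R4C2 = 3 (sole candidate).
R7C4 = 3 (sole candidate).
R7C6 = 9 (sole candidate).
R1C9 = 1 (sole candidate).
R3C4 = 8 (sole candidate).
R3C6 = 7 (sole candidate).
R3C7 = 3 (sole candidate).
R3C8 = 5 (sole candidate).
R9C7 = 6 (sole candidate).
R9C8 = 3 (sole candidate).
R1C4 = 6 (sole candidate).
R1C5 = 2 (sole candidate).
R1C6 = 4 (sole candidate).
R1C7 = 8 (sole candidate).
R2C5 = 3: row 2 has {1,2,4,5,7,8,9}; col 5 has {2,4,7,9}; box has {1,2,4,5,6,7,8,9} → only 3 remains.
R2C8 = 6: row 2 has {1,2,3,4,5,7,8,9}; col 8 has {1,2,3,4,5,7,8,9}; box has {1,2,3,4,5,7,8,9} → only 6 remains.

287531964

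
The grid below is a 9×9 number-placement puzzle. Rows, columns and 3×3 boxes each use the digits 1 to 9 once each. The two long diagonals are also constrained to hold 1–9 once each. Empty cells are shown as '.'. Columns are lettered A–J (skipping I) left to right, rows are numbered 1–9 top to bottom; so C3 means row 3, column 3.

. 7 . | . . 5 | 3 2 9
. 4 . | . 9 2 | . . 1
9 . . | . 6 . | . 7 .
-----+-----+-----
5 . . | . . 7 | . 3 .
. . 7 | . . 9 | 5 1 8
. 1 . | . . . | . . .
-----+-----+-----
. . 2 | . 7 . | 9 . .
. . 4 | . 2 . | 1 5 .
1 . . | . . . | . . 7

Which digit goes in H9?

E5 = 3: row 5 has {1,5,7,8,9}; col 5 has {2,6,7,9}; box has {7,9}; main diagonal has {4,5,7,9}; anti-diagonal has {1,2,7,9} → only 3 remains.
C2 = 5: in row 2, 5 can only go here (every other open cell in that row sees a 5).
D2 = 7: in row 2, 7 can only go here (every other open cell in that row sees a 7).
A2 = 3: in row 2, 3 can only go here (every other open cell in that row sees a 3).
B3 = 2: in row 3, 2 can only go here (every other open cell in that row sees a 2).
J3 = 5: in row 3, 5 can only go here (every other open cell in that row sees a 5).
B5 = 6: row 5 has {1,3,5,7,8,9}; col 2 has {1,2,4,7}; box has {1,5,7} → only 6 remains.
B8 = 8: row 8 has {1,2,4,5}; col 2 has {1,2,4,6,7}; box has {1,2,4}; anti-diagonal has {1,2,3,7,9} → only 8 remains.
H2 = 6: row 2 has {1,2,3,4,5,7,9}; col 8 has {1,2,3,5,7}; box has {1,2,3,5,7,9}; anti-diagonal has {1,2,3,7,8,9} → only 6 remains.
G3 = 4: row 3 has {2,5,6,7,9}; col 7 has {1,3,5,9}; box has {1,2,3,5,6,7,9}; anti-diagonal has {1,2,3,6,7,8,9} → only 4 remains.
B4 = 9: row 4 has {3,5,7}; col 2 has {1,2,4,6,7,8}; box has {1,5,6,7} → only 9 remains.
C4 = 8: row 4 has {3,5,7,9}; col 3 has {2,4,5,7}; box has {1,5,6,7,9} → only 8 remains.
C6 = 3: row 6 has {1}; col 3 has {2,4,5,7,8}; box has {1,5,6,7,8,9} → only 3 remains.
D6 = 5: row 6 has {1,3}; col 4 has {7}; box has {3,7,9}; anti-diagonal has {1,2,3,4,6,7,8,9} → only 5 remains.
A7 = 6: row 7 has {2,7,9}; col 1 has {1,3,5,9}; box has {1,2,4,8} → only 6 remains.
A8 = 7: row 8 has {1,2,4,5,8}; col 1 has {1,3,5,6,9}; box has {1,2,4,6,8} → only 7 remains.
C9 = 9: row 9 has {1,7}; col 3 has {2,3,4,5,7,8}; box has {1,2,4,6,7,8} → only 9 remains.
A1 = 8: row 1 has {2,3,5,7,9}; col 1 has {1,3,5,6,7,9}; box has {2,3,4,5,7,9}; main diagonal has {3,4,5,7,9} → only 8 remains.
G2 = 8: row 2 has {1,2,3,4,5,6,7,9}; col 7 has {1,3,4,5,9}; box has {1,2,3,4,5,6,7,9} → only 8 remains.
C3 = 1: row 3 has {2,4,5,6,7,9}; col 3 has {2,3,4,5,7,8,9}; box has {2,3,4,5,7,8,9}; main diagonal has {3,4,5,7,8,9} → only 1 remains.
F6 = 6: row 6 has {1,3,5}; col 6 has {2,5,7,9}; box has {3,5,7,9}; main diagonal has {1,3,4,5,7,8,9} → only 6 remains.
F8 = 3: row 8 has {1,2,4,5,7,8}; col 6 has {2,5,6,7,9}; box has {2,7} → only 3 remains.
J8 = 6: row 8 has {1,2,3,4,5,7,8}; col 9 has {1,5,7,8,9}; box has {1,5,7,9} → only 6 remains.
G9 = 2: row 9 has {1,7,9}; col 7 has {1,3,4,5,8,9}; box has {1,5,6,7,9} → only 2 remains.
C1 = 6: row 1 has {2,3,5,7,8,9}; col 3 has {1,2,3,4,5,7,8,9}; box has {1,2,3,4,5,7,8,9} → only 6 remains.
F3 = 8: row 3 has {1,2,4,5,6,7,9}; col 6 has {2,3,5,6,7,9}; box has {2,5,6,7,9} → only 8 remains.
D4 = 2: row 4 has {3,5,7,8,9}; col 4 has {5,7}; box has {3,5,6,7,9}; main diagonal has {1,3,4,5,6,7,8,9} → only 2 remains.
G4 = 6: row 4 has {2,3,5,7,8,9}; col 7 has {1,2,3,4,5,8,9}; box has {1,3,5,8} → only 6 remains.
J4 = 4: row 4 has {2,3,5,6,7,8,9}; col 9 has {1,5,6,7,8,9}; box has {1,3,5,6,8} → only 4 remains.
D5 = 4: row 5 has {1,3,5,6,7,8,9}; col 4 has {2,5,7}; box has {2,3,5,6,7,9} → only 4 remains.
E6 = 8: row 6 has {1,3,5,6}; col 5 has {2,3,6,7,9}; box has {2,3,4,5,6,7,9} → only 8 remains.
G6 = 7: row 6 has {1,3,5,6,8}; col 7 has {1,2,3,4,5,6,8,9}; box has {1,3,4,5,6,8} → only 7 remains.
H6 = 9: row 6 has {1,3,5,6,7,8}; col 8 has {1,2,3,5,6,7}; box has {1,3,4,5,6,7,8} → only 9 remains.
J6 = 2: row 6 has {1,3,5,6,7,8,9}; col 9 has {1,4,5,6,7,8,9}; box has {1,3,4,5,6,7,8,9} → only 2 remains.
J7 = 3: row 7 has {2,6,7,9}; col 9 has {1,2,4,5,6,7,8,9}; box has {1,2,5,6,7,9} → only 3 remains.
D8 = 9: row 8 has {1,2,3,4,5,6,7,8}; col 4 has {2,4,5,7}; box has {2,3,7} → only 9 remains.
F9 = 4: row 9 has {1,2,7,9}; col 6 has {2,3,5,6,7,8,9}; box has {2,3,7,9} → only 4 remains.
H9 = 8: row 9 has {1,2,4,7,9}; col 8 has {1,2,3,5,6,7,9}; box has {1,2,3,5,6,7,9} → only 8 remains.

8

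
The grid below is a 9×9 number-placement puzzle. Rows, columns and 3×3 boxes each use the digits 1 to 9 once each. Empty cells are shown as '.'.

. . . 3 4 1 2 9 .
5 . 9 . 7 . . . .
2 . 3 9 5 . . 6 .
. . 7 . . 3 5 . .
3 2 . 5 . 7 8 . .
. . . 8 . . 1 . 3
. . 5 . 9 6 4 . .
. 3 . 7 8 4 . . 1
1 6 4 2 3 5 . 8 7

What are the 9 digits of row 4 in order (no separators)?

R2C4 = 6: row 2 has {5,7,9}; col 4 has {2,3,5,7,8,9}; box has {1,3,4,5,7,9} → only 6 remains.
R2C7 = 3: row 2 has {5,6,7,9}; col 7 has {1,2,4,5,8}; box has {2,6,9} → only 3 remains.
R3C6 = 8: row 3 has {2,3,5,6,9}; col 6 has {1,3,4,5,6,7}; box has {1,3,4,5,6,7,9} → only 8 remains.
R3C7 = 7: row 3 has {2,3,5,6,8,9}; col 7 has {1,2,3,4,5,8}; box has {2,3,6,9} → only 7 remains.
R3C9 = 4: row 3 has {2,3,5,6,7,8,9}; col 9 has {1,3,7}; box has {2,3,6,7,9} → only 4 remains.
R5C8 = 4: row 5 has {2,3,5,7,8}; col 8 has {6,8,9}; box has {1,3,5,8} → only 4 remains.
R6C3 = 6: row 6 has {1,3,8}; col 3 has {3,4,5,7,9}; box has {2,3,7} → only 6 remains.
R6C5 = 2: row 6 has {1,3,6,8}; col 5 has {3,4,5,7,8,9}; box has {3,5,7,8} → only 2 remains.
R6C6 = 9: row 6 has {1,2,3,6,8}; col 6 has {1,3,4,5,6,7,8}; box has {2,3,5,7,8} → only 9 remains.
R6C8 = 7: row 6 has {1,2,3,6,8,9}; col 8 has {4,6,8,9}; box has {1,3,4,5,8} → only 7 remains.
R7C4 = 1: row 7 has {4,5,6,9}; col 4 has {2,3,5,6,7,8,9}; box has {2,3,4,5,6,7,8,9} → only 1 remains.
R7C9 = 2: row 7 has {1,4,5,6,9}; col 9 has {1,3,4,7}; box has {1,4,7,8} → only 2 remains.
R8C1 = 9: row 8 has {1,3,4,7,8}; col 1 has {1,2,3,5}; box has {1,3,4,5,6} → only 9 remains.
R8C3 = 2: row 8 has {1,3,4,7,8,9}; col 3 has {3,4,5,6,7,9}; box has {1,3,4,5,6,9} → only 2 remains.
R8C7 = 6: row 8 has {1,2,3,4,7,8,9}; col 7 has {1,2,3,4,5,7,8}; box has {1,2,4,7,8} → only 6 remains.
R8C8 = 5: row 8 has {1,2,3,4,6,7,8,9}; col 8 has {4,6,7,8,9}; box has {1,2,4,6,7,8} → only 5 remains.
R9C7 = 9: row 9 has {1,2,3,4,5,6,7,8}; col 7 has {1,2,3,4,5,6,7,8}; box has {1,2,4,5,6,7,8} → only 9 remains.
R1C3 = 8: row 1 has {1,2,3,4,9}; col 3 has {2,3,4,5,6,7,9}; box has {2,3,5,9} → only 8 remains.
R1C9 = 5: row 1 has {1,2,3,4,8,9}; col 9 has {1,2,3,4,7}; box has {2,3,4,6,7,9} → only 5 remains.
R2C6 = 2: row 2 has {3,5,6,7,9}; col 6 has {1,3,4,5,6,7,8,9}; box has {1,3,4,5,6,7,8,9} → only 2 remains.
R2C8 = 1: row 2 has {2,3,5,6,7,9}; col 8 has {4,5,6,7,8,9}; box has {2,3,4,5,6,7,9} → only 1 remains.
R2C9 = 8: row 2 has {1,2,3,5,6,7,9}; col 9 has {1,2,3,4,5,7}; box has {1,2,3,4,5,6,7,9} → only 8 remains.
R3C2 = 1: row 3 has {2,3,4,5,6,7,8,9}; col 2 has {2,3,6}; box has {2,3,5,8,9} → only 1 remains.
R4C4 = 4: row 4 has {3,5,7}; col 4 has {1,2,3,5,6,7,8,9}; box has {2,3,5,7,8,9} → only 4 remains.
R4C8 = 2: row 4 has {3,4,5,7}; col 8 has {1,4,5,6,7,8,9}; box has {1,3,4,5,7,8} → only 2 remains.
R5C3 = 1: row 5 has {2,3,4,5,7,8}; col 3 has {2,3,4,5,6,7,8,9}; box has {2,3,6,7} → only 1 remains.
R5C5 = 6: row 5 has {1,2,3,4,5,7,8}; col 5 has {2,3,4,5,7,8,9}; box has {2,3,4,5,7,8,9} → only 6 remains.
R5C9 = 9: row 5 has {1,2,3,4,5,6,7,8}; col 9 has {1,2,3,4,5,7,8}; box has {1,2,3,4,5,7,8} → only 9 remains.
R6C1 = 4: row 6 has {1,2,3,6,7,8,9}; col 1 has {1,2,3,5,9}; box has {1,2,3,6,7} → only 4 remains.
R6C2 = 5: row 6 has {1,2,3,4,6,7,8,9}; col 2 has {1,2,3,6}; box has {1,2,3,4,6,7} → only 5 remains.
R7C8 = 3: row 7 has {1,2,4,5,6,9}; col 8 has {1,2,4,5,6,7,8,9}; box has {1,2,4,5,6,7,8,9} → only 3 remains.
R1C2 = 7: row 1 has {1,2,3,4,5,8,9}; col 2 has {1,2,3,5,6}; box has {1,2,3,5,8,9} → only 7 remains.
R2C2 = 4: row 2 has {1,2,3,5,6,7,8,9}; col 2 has {1,2,3,5,6,7}; box has {1,2,3,5,7,8,9} → only 4 remains.
R4C1 = 8: row 4 has {2,3,4,5,7}; col 1 has {1,2,3,4,5,9}; box has {1,2,3,4,5,6,7} → only 8 remains.
R4C2 = 9: row 4 has {2,3,4,5,7,8}; col 2 has {1,2,3,4,5,6,7}; box has {1,2,3,4,5,6,7,8} → only 9 remains.
R4C5 = 1: row 4 has {2,3,4,5,7,8,9}; col 5 has {2,3,4,5,6,7,8,9}; box has {2,3,4,5,6,7,8,9} → only 1 remains.
R4C9 = 6: row 4 has {1,2,3,4,5,7,8,9}; col 9 has {1,2,3,4,5,7,8,9}; box has {1,2,3,4,5,7,8,9} → only 6 remains.

897413526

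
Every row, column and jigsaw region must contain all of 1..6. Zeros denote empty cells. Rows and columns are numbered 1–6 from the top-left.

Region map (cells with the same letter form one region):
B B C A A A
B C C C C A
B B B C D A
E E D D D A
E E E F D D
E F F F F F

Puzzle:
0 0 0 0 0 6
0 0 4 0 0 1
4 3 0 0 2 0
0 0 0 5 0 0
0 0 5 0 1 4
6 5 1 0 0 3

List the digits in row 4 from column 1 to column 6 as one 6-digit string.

143562

row 3, column 3 = 6 (sole candidate).
row 3, column 4 = 1 (sole candidate).
row 3, column 6 = 5 (sole candidate).
row 4, column 3 = 3: row 4 has {5}; col 3 has {1,4,5,6}; region has {1,2,4,5} → only 3 remains.
row 4, column 5 = 6: row 4 has {3,5}; col 5 has {1,2}; region has {1,2,3,4,5} → only 6 remains.
row 4, column 6 = 2: row 4 has {3,5,6}; col 6 has {1,3,4,5,6}; region has {1,5,6} → only 2 remains.
row 5, column 2 = 2 (sole candidate).
row 5, column 4 = 6 (sole candidate).
row 6, column 5 = 4 (sole candidate).
row 1, column 2 = 1 (sole candidate).
row 1, column 3 = 2 (sole candidate).
row 1, column 5 = 3 (sole candidate).
row 2, column 2 = 6 (sole candidate).
row 2, column 4 = 3 (sole candidate).
row 2, column 5 = 5 (sole candidate).
row 4, column 1 = 1: row 4 has {2,3,5,6}; col 1 has {4,6}; region has {2,5,6} → only 1 remains.
row 4, column 2 = 4: row 4 has {1,2,3,5,6}; col 2 has {1,2,3,5,6}; region has {1,2,5,6} → only 4 remains.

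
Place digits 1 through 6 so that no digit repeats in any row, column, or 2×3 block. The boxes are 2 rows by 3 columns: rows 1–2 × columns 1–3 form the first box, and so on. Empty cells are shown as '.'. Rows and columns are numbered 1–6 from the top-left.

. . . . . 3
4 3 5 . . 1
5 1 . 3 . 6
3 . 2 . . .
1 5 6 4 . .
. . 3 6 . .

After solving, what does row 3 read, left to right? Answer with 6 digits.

514326

R1C3 = 1 (sole candidate).
R2C4 = 2 (sole candidate).
R2C5 = 6 (sole candidate).
R3C3 = 4: row 3 has {1,3,5,6}; col 3 has {1,2,3,5,6}; box has {1,2,3,5} → only 4 remains.
R3C5 = 2: row 3 has {1,3,4,5,6}; col 5 has {6}; box has {3,6} → only 2 remains.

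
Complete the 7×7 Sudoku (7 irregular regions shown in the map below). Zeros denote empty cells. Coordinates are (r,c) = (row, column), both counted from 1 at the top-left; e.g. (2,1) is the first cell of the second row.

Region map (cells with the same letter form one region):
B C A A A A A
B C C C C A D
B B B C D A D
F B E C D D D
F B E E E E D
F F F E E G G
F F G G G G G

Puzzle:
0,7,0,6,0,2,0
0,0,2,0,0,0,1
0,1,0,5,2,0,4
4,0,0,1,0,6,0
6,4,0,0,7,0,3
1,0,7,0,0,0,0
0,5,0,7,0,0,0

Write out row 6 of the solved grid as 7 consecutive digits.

1374652

(1,7) = 5 (sole candidate).
(4,5) = 5 (sole candidate).
(4,7) = 7 (sole candidate).
(5,4) = 2 (sole candidate).
(1,1) = 3 (sole candidate).
(3,1) = 7 (sole candidate).
(3,3) = 6 (sole candidate).
(3,6) = 3 (sole candidate).
(4,2) = 2 (sole candidate).
(4,3) = 3 (sole candidate).
(6,2) = 3: row 6 has {1,7}; col 2 has {1,2,4,5,7}; region has {1,4,5,6,7} → only 3 remains.
(6,4) = 4: row 6 has {1,3,7}; col 4 has {1,2,5,6,7}; region has {2,3,7} → only 4 remains.
(6,5) = 6: row 6 has {1,3,4,7}; col 5 has {2,5,7}; region has {2,3,4,7} → only 6 remains.
(6,6) = 5: row 6 has {1,3,4,6,7}; col 6 has {2,3,6}; region has {7} → only 5 remains.
(6,7) = 2: row 6 has {1,3,4,5,6,7}; col 7 has {1,3,4,5,7}; region has {5,7} → only 2 remains.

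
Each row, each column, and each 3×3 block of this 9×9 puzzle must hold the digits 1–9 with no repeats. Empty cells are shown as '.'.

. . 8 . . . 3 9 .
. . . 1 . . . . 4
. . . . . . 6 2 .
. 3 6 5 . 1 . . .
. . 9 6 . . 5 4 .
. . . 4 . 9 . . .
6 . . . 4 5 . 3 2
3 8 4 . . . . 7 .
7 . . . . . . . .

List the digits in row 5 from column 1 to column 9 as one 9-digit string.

129687543

r4c8 = 8: row 4 has {1,3,5,6}; col 8 has {2,3,4,7,9}; box has {4,5} → only 8 remains.
r7c3 = 1: row 7 has {2,3,4,5,6}; col 3 has {4,6,8,9}; box has {3,4,6,7,8} → only 1 remains.
r2c8 = 5: row 2 has {1,4}; col 8 has {2,3,4,7,8,9}; box has {2,3,4,6,9} → only 5 remains.
r7c2 = 9: row 7 has {1,2,3,4,5,6}; col 2 has {3,8}; box has {1,3,4,6,7,8} → only 9 remains.
r7c7 = 8: row 7 has {1,2,3,4,5,6,9}; col 7 has {3,5,6}; box has {2,3,7} → only 8 remains.
r2c7 = 7: row 2 has {1,4,5}; col 7 has {3,5,6,8}; box has {2,3,4,5,6,9} → only 7 remains.
r7c4 = 7: row 7 has {1,2,3,4,5,6,8,9}; col 4 has {1,4,5,6}; box has {4,5} → only 7 remains.
r1c4 = 2: row 1 has {3,8,9}; col 4 has {1,4,5,6,7}; box has {1} → only 2 remains.
r1c9 = 1: row 1 has {2,3,8,9}; col 9 has {2,4}; box has {2,3,4,5,6,7,9} → only 1 remains.
r3c9 = 8: row 3 has {2,6}; col 9 has {1,2,4}; box has {1,2,3,4,5,6,7,9} → only 8 remains.
r8c4 = 9: row 8 has {3,4,7,8}; col 4 has {1,2,4,5,6,7}; box has {4,5,7} → only 9 remains.
r8c7 = 1: row 8 has {3,4,7,8,9}; col 7 has {3,5,6,7,8}; box has {2,3,7,8} → only 1 remains.
r9c8 = 6: row 9 has {7}; col 8 has {2,3,4,5,7,8,9}; box has {1,2,3,7,8} → only 6 remains.
r3c4 = 3: row 3 has {2,6,8}; col 4 has {1,2,4,5,6,7,9}; box has {1,2} → only 3 remains.
r6c7 = 2: row 6 has {4,9}; col 7 has {1,3,5,6,7,8}; box has {4,5,8} → only 2 remains.
r6c8 = 1: row 6 has {2,4,9}; col 8 has {2,3,4,5,6,7,8,9}; box has {2,4,5,8} → only 1 remains.
r8c9 = 5: row 8 has {1,3,4,7,8,9}; col 9 has {1,2,4,8}; box has {1,2,3,6,7,8} → only 5 remains.
r9c4 = 8: row 9 has {6,7}; col 4 has {1,2,3,4,5,6,7,9}; box has {4,5,7,9} → only 8 remains.
r9c9 = 9: row 9 has {6,7,8}; col 9 has {1,2,4,5,8}; box has {1,2,3,5,6,7,8} → only 9 remains.
r4c7 = 9: row 4 has {1,3,5,6,8}; col 7 has {1,2,3,5,6,7,8}; box has {1,2,4,5,8} → only 9 remains.
r4c9 = 7: row 4 has {1,3,5,6,8,9}; col 9 has {1,2,4,5,8,9}; box has {1,2,4,5,8,9} → only 7 remains.
r5c9 = 3: row 5 has {4,5,6,9}; col 9 has {1,2,4,5,7,8,9}; box has {1,2,4,5,7,8,9} → only 3 remains.
r6c9 = 6: row 6 has {1,2,4,9}; col 9 has {1,2,3,4,5,7,8,9}; box has {1,2,3,4,5,7,8,9} → only 6 remains.
r9c7 = 4: row 9 has {6,7,8,9}; col 7 has {1,2,3,5,6,7,8,9}; box has {1,2,3,5,6,7,8,9} → only 4 remains.
r4c5 = 2: row 4 has {1,3,5,6,7,8,9}; col 5 has {4}; box has {1,4,5,6,9} → only 2 remains.
r8c5 = 6: row 8 has {1,3,4,5,7,8,9}; col 5 has {2,4}; box has {4,5,7,8,9} → only 6 remains.
r8c6 = 2: row 8 has {1,3,4,5,6,7,8,9}; col 6 has {1,5,9}; box has {4,5,6,7,8,9} → only 2 remains.
r9c6 = 3: row 9 has {4,6,7,8,9}; col 6 has {1,2,5,9}; box has {2,4,5,6,7,8,9} → only 3 remains.
r4c1 = 4: row 4 has {1,2,3,5,6,7,8,9}; col 1 has {3,6,7}; box has {3,6,9} → only 4 remains.
r9c5 = 1: row 9 has {3,4,6,7,8,9}; col 5 has {2,4,6}; box has {2,3,4,5,6,7,8,9} → only 1 remains.
r1c1 = 5: row 1 has {1,2,3,8,9}; col 1 has {3,4,6,7}; box has {8} → only 5 remains.
r1c5 = 7: row 1 has {1,2,3,5,8,9}; col 5 has {1,2,4,6}; box has {1,2,3} → only 7 remains.
r3c3 = 7: row 3 has {2,3,6,8}; col 3 has {1,4,6,8,9}; box has {5,8} → only 7 remains.
r3c6 = 4: row 3 has {2,3,6,7,8}; col 6 has {1,2,3,5,9}; box has {1,2,3,7} → only 4 remains.
r5c5 = 8: row 5 has {3,4,5,6,9}; col 5 has {1,2,4,6,7}; box has {1,2,4,5,6,9} → only 8 remains.
r5c6 = 7: row 5 has {3,4,5,6,8,9}; col 6 has {1,2,3,4,5,9}; box has {1,2,4,5,6,8,9} → only 7 remains.
r6c1 = 8: row 6 has {1,2,4,6,9}; col 1 has {3,4,5,6,7}; box has {3,4,6,9} → only 8 remains.
r6c3 = 5: row 6 has {1,2,4,6,8,9}; col 3 has {1,4,6,7,8,9}; box has {3,4,6,8,9} → only 5 remains.
r6c5 = 3: row 6 has {1,2,4,5,6,8,9}; col 5 has {1,2,4,6,7,8}; box has {1,2,4,5,6,7,8,9} → only 3 remains.
r9c3 = 2: row 9 has {1,3,4,6,7,8,9}; col 3 has {1,4,5,6,7,8,9}; box has {1,3,4,6,7,8,9} → only 2 remains.
r1c6 = 6: row 1 has {1,2,3,5,7,8,9}; col 6 has {1,2,3,4,5,7,9}; box has {1,2,3,4,7} → only 6 remains.
r2c3 = 3: row 2 has {1,4,5,7}; col 3 has {1,2,4,5,6,7,8,9}; box has {5,7,8} → only 3 remains.
r2c5 = 9: row 2 has {1,3,4,5,7}; col 5 has {1,2,3,4,6,7,8}; box has {1,2,3,4,6,7} → only 9 remains.
r2c6 = 8: row 2 has {1,3,4,5,7,9}; col 6 has {1,2,3,4,5,6,7,9}; box has {1,2,3,4,6,7,9} → only 8 remains.
r3c2 = 1: row 3 has {2,3,4,6,7,8}; col 2 has {3,8,9}; box has {3,5,7,8} → only 1 remains.
r3c5 = 5: row 3 has {1,2,3,4,6,7,8}; col 5 has {1,2,3,4,6,7,8,9}; box has {1,2,3,4,6,7,8,9} → only 5 remains.
r5c2 = 2: row 5 has {3,4,5,6,7,8,9}; col 2 has {1,3,8,9}; box has {3,4,5,6,8,9} → only 2 remains.
r6c2 = 7: row 6 has {1,2,3,4,5,6,8,9}; col 2 has {1,2,3,8,9}; box has {2,3,4,5,6,8,9} → only 7 remains.
r9c2 = 5: row 9 has {1,2,3,4,6,7,8,9}; col 2 has {1,2,3,7,8,9}; box has {1,2,3,4,6,7,8,9} → only 5 remains.
r1c2 = 4: row 1 has {1,2,3,5,6,7,8,9}; col 2 has {1,2,3,5,7,8,9}; box has {1,3,5,7,8} → only 4 remains.
r2c1 = 2: row 2 has {1,3,4,5,7,8,9}; col 1 has {3,4,5,6,7,8}; box has {1,3,4,5,7,8} → only 2 remains.
r2c2 = 6: row 2 has {1,2,3,4,5,7,8,9}; col 2 has {1,2,3,4,5,7,8,9}; box has {1,2,3,4,5,7,8} → only 6 remains.
r3c1 = 9: row 3 has {1,2,3,4,5,6,7,8}; col 1 has {2,3,4,5,6,7,8}; box has {1,2,3,4,5,6,7,8} → only 9 remains.
r5c1 = 1: row 5 has {2,3,4,5,6,7,8,9}; col 1 has {2,3,4,5,6,7,8,9}; box has {2,3,4,5,6,7,8,9} → only 1 remains.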